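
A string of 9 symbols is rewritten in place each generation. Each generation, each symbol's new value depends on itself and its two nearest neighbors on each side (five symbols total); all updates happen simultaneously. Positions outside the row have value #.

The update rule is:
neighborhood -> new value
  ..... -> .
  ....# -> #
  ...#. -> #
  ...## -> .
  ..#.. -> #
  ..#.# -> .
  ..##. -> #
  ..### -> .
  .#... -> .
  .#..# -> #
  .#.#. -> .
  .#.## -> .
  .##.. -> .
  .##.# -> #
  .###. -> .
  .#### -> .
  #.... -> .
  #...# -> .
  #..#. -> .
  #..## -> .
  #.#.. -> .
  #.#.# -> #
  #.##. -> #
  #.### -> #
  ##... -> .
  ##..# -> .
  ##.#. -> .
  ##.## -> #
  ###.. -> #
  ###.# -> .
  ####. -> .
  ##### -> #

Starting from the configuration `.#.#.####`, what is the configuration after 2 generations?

.#.#.#.#.

.#.#.#.##
.#.#.#.#.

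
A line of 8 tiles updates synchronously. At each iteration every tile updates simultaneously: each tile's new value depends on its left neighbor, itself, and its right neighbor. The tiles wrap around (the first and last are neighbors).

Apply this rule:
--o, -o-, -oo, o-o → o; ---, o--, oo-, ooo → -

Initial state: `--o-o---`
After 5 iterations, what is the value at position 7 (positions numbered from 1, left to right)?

-oooo---
oo------
o------o
------oo
-----oo-
position 7 holds o

o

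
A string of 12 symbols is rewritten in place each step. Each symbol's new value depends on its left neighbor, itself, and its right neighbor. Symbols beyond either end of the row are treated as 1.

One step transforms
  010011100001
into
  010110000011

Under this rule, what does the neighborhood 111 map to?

At position 5 the neighborhood is 111; the next row has 0 there.

0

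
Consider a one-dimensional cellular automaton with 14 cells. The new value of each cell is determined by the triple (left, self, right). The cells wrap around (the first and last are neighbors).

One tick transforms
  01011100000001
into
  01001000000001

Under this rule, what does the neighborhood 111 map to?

1

At position 4 the neighborhood is 111; the next row has 1 there.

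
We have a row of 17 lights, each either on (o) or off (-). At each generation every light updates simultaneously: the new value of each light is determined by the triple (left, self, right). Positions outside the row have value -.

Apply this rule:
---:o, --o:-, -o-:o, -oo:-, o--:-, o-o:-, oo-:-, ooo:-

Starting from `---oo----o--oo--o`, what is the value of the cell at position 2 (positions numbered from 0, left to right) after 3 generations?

generation 1: oo----oo-o------o
generation 2: ---oo----o-oooo-o
generation 3: oo----oo-o------o
position 2 holds -

-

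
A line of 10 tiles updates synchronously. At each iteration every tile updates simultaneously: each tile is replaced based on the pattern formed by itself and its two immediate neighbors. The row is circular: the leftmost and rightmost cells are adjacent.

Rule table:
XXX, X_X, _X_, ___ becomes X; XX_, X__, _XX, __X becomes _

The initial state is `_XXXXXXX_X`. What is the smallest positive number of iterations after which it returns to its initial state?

6

iteration 1: X_XXXXX_XX
iteration 2: _X_XXX_X_X
iteration 3: XXX_X_XXXX
iteration 4: XX_XXX_XXX
iteration 5: X_X_X_X_XX
iteration 6: _XXXXXXX_X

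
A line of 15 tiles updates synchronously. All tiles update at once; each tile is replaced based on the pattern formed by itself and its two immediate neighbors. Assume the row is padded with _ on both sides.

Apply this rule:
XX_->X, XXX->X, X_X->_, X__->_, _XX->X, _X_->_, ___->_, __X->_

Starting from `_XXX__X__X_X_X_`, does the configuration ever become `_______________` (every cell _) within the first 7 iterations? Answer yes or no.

no

_XXX___________
_XXX___________  (fixed point — unchanged through iteration 7)
iteration 7 is _XXX___________, still not uniform _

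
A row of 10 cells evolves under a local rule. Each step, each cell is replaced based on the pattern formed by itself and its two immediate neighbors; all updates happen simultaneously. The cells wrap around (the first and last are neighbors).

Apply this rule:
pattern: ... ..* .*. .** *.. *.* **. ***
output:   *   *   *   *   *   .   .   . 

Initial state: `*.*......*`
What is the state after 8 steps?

..********
***.......
*..*******
.***......
**..******
..***.....
***..*****
...***....

...***....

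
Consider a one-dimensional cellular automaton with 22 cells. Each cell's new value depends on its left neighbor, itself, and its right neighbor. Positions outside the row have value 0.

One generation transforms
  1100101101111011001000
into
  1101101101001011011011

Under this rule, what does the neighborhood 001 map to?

At position 3 the neighborhood is 001; the next row has 1 there.

1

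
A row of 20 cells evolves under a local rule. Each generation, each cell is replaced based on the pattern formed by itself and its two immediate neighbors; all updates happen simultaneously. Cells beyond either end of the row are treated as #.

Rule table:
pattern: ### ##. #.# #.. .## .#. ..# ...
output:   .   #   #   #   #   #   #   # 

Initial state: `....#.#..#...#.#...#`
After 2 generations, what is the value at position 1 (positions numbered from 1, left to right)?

####################
....................
position 1 holds .

.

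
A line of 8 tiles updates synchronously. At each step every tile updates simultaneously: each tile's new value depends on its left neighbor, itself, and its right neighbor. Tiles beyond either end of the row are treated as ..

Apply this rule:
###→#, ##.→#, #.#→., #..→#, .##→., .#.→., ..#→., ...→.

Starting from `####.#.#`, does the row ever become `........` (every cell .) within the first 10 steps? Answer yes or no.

.###....
..###...
...###..
....###.
.....###
......##
.......#
........
all cells are . at step 8

yes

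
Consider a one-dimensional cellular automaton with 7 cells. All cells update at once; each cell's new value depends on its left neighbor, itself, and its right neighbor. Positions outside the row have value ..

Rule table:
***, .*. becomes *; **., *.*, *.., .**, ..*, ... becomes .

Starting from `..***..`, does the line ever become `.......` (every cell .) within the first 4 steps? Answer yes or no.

...*...
...*...  (fixed point — unchanged through step 4)
step 4 is ...*..., still not uniform .

no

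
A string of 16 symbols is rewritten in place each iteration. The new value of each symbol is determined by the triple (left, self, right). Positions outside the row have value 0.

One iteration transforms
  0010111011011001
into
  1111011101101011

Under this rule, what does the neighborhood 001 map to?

1

At position 1 the neighborhood is 001; the next row has 1 there.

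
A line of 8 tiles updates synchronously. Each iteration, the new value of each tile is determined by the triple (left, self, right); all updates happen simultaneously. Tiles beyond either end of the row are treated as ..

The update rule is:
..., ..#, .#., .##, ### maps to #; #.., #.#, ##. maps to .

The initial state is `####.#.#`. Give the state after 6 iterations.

#.#.##..

###..#.#
##..##.#
#..##..#
#.##..##
#.#..##.
#.#.##..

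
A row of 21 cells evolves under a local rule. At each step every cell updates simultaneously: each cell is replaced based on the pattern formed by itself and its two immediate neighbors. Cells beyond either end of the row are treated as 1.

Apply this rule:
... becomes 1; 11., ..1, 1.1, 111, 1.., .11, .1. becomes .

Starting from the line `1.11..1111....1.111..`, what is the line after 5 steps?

...........11........
.111111111....111111.
...........11........  (repeats step 1; period 2)
step 5: ...........11........

...........11........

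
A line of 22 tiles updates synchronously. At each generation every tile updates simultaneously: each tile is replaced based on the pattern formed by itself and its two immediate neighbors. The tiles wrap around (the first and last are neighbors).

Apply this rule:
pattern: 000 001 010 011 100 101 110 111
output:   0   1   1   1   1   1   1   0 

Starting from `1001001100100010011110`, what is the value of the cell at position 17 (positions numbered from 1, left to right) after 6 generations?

1111111111110111110011
0000000000011100011110
0000000000110110110011
1000000001111111111111
1100000011000000000000
1110000111100000000001
position 17 holds 0

0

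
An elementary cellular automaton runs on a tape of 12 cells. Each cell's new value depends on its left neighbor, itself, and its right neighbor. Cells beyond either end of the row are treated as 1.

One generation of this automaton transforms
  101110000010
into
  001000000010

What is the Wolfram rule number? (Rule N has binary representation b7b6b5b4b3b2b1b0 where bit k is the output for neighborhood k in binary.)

12

position 3: 111 → 0  (bit 7 = 0)
position 0: 110 → 0  (bit 6 = 0)
position 1: 101 → 0  (bit 5 = 0)
position 5: 100 → 0  (bit 4 = 0)
position 2: 011 → 1  (bit 3 = 1)
position 10: 010 → 1  (bit 2 = 1)
position 9: 001 → 0  (bit 1 = 0)
position 6: 000 → 0  (bit 0 = 0)
bits b7..b0 = 00001100 = 12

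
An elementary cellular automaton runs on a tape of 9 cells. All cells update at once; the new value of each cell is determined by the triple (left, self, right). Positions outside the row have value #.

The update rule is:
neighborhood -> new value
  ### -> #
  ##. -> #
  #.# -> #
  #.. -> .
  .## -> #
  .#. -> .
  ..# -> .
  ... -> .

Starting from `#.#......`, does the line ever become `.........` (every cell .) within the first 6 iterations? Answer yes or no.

iteration 1: ##.......
iteration 2: ##.......  (fixed point — unchanged through iteration 6)
iteration 6 is ##......., still not uniform .

no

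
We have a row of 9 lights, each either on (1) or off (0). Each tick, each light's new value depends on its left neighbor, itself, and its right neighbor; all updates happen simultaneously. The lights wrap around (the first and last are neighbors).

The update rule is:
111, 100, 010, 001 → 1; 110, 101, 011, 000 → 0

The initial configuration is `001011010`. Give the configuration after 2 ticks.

011000011
000100100

000100100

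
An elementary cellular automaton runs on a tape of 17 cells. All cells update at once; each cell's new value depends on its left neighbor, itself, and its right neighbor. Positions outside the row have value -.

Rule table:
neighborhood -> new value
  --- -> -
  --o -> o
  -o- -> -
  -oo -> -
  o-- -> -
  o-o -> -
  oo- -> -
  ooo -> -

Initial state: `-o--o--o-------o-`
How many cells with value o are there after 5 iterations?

o--o--o-------o--
--o--o-------o---
-o--o-------o----
o--o-------o-----
--o-------o------
count of o: 2

2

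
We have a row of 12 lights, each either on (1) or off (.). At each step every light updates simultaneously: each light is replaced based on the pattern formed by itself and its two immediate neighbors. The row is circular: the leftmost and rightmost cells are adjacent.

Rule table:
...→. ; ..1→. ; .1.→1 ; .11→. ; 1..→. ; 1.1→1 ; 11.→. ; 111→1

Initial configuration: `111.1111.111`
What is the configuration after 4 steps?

.111....111.

11.1.11.1.11
1.111..111.1
.1.1....1.1.
.111....111.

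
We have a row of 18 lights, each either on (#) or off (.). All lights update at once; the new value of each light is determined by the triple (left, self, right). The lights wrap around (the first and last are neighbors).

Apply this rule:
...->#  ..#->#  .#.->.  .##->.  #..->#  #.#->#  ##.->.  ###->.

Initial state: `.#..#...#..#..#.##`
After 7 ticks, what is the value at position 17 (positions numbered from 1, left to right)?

tick 1: #.##.###.##.##.#..
tick 2: .#..#...#..#..#.##  (repeats tick 0; period 2)
tick 7: #.##.###.##.##.#..
position 17 holds .

.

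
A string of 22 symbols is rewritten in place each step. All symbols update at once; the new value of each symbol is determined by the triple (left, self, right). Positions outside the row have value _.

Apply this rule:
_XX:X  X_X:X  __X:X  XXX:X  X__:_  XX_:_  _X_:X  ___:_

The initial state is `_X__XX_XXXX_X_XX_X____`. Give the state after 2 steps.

XX_XX_XXXX_XXXX_XX____
X_XX_XXXX_XXXX_XX_____

X_XX_XXXX_XXXX_XX_____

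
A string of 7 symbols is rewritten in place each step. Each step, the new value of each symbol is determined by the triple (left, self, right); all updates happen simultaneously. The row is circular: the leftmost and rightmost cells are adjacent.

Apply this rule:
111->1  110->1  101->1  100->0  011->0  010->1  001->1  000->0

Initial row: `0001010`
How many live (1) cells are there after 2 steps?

0011110
0101110
count of 1: 4

4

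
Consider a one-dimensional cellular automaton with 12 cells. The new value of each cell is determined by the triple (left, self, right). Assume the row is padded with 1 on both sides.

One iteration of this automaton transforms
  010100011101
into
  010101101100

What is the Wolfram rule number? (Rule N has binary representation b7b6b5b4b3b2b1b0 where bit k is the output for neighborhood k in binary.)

position 8: 111 → 1  (bit 7 = 1)
position 9: 110 → 1  (bit 6 = 1)
position 0: 101 → 0  (bit 5 = 0)
position 4: 100 → 0  (bit 4 = 0)
position 7: 011 → 0  (bit 3 = 0)
position 1: 010 → 1  (bit 2 = 1)
position 6: 001 → 1  (bit 1 = 1)
position 5: 000 → 1  (bit 0 = 1)
bits b7..b0 = 11000111 = 199

199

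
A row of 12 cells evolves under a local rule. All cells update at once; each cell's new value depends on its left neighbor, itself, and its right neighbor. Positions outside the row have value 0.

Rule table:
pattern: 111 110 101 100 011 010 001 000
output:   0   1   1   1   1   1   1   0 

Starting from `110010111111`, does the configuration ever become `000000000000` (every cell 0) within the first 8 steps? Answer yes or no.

111111100001
100000110011
110001111111
111011000001
101111100011
111000110111
101101111101
111111000111
step 8 is 111111000111, still not uniform 0

no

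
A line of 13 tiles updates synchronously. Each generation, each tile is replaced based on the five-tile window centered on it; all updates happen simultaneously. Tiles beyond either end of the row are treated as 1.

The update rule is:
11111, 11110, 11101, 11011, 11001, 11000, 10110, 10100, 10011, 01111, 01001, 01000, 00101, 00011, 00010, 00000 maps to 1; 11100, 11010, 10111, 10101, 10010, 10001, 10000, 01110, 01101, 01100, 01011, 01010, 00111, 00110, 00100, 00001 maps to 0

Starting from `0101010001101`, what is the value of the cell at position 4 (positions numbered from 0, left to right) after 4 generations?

0000011010010
1010100011010
1000110100000
0101000110101
position 4 holds 0

0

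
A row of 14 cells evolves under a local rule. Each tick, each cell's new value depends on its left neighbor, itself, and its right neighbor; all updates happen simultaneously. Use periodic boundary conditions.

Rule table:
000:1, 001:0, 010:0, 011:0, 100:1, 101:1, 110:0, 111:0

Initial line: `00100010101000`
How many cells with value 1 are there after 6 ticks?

10011001010111
01000100101000
00110010010111
10001001001000
01100100100110
00010010010001
count of 1: 4

4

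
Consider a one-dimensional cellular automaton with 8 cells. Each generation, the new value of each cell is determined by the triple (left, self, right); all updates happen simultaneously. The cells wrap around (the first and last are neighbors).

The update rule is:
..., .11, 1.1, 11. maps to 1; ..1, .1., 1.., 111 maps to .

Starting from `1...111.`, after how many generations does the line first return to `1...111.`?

4

..1.1.11
...1.111
.1..11.1
1...111.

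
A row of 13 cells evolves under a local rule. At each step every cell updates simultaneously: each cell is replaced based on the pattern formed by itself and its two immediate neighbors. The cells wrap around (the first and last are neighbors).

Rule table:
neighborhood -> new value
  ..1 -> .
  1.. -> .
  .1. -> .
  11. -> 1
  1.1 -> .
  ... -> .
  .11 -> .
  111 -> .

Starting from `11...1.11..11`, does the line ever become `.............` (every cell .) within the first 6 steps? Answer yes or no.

yes

step 1: .1......1....
step 2: .............
all cells are . at step 2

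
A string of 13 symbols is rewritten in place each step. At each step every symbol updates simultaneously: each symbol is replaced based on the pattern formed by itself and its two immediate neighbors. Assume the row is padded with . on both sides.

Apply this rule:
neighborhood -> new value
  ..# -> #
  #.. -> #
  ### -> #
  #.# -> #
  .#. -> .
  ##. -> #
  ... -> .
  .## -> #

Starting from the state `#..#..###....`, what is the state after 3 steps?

############.

.##.######...
###########..
############.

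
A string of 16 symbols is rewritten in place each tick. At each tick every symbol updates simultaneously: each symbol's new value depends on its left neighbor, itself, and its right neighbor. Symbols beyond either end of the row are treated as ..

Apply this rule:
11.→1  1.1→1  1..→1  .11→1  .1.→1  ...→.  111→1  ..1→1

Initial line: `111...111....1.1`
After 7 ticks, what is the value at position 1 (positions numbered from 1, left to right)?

tick 1: 1111.11111..1111
tick 2: 1111111111111111
tick 3: 1111111111111111  (fixed point — unchanged through tick 7)
position 1 holds 1

1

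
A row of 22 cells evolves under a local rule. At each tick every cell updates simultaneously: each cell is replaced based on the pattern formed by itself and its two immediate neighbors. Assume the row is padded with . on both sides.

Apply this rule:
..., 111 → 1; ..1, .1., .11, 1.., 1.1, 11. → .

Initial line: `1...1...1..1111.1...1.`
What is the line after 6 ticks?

1...1..111111..11...11

..1...1.....11....1...
1...1...111....11...11
..1...1..1..11....1...
1...1..........11...11
..1...11111111....1...
1...1..111111..11...11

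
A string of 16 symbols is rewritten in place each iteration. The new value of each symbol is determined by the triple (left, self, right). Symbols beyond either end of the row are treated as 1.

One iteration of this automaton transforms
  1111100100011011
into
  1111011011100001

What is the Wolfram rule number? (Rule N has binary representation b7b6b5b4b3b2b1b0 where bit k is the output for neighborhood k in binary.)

147

position 0: 111 → 1  (bit 7 = 1)
position 4: 110 → 0  (bit 6 = 0)
position 13: 101 → 0  (bit 5 = 0)
position 5: 100 → 1  (bit 4 = 1)
position 11: 011 → 0  (bit 3 = 0)
position 7: 010 → 0  (bit 2 = 0)
position 6: 001 → 1  (bit 1 = 1)
position 9: 000 → 1  (bit 0 = 1)
bits b7..b0 = 10010011 = 147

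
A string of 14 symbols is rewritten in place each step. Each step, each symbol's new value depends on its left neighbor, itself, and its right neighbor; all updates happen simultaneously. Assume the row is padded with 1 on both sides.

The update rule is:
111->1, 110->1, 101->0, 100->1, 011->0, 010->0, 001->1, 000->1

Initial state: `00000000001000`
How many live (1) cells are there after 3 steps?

13

11111111110111
11111111110011
11111111111101
count of 1: 13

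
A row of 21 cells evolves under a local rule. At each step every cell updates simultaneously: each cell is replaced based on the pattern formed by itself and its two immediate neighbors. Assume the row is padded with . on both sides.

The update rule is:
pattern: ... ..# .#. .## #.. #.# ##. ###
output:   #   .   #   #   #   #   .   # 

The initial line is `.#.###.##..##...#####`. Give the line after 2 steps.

.####.##.#.#.##.####.
.###.##.######.####.#

.###.##.######.####.#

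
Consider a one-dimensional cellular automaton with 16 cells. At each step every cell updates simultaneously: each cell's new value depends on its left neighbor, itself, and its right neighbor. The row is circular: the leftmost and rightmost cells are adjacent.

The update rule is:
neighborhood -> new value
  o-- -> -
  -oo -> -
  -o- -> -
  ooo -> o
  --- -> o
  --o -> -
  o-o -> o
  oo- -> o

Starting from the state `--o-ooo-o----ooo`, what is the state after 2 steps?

-o--o-oo---o---o

---o-ooo--oo--oo
-o--o-oo---o---o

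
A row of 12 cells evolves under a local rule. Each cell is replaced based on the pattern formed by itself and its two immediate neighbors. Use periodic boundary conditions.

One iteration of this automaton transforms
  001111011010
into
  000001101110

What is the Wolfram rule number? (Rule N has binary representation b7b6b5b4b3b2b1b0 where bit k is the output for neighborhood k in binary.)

100

position 3: 111 → 0  (bit 7 = 0)
position 5: 110 → 1  (bit 6 = 1)
position 6: 101 → 1  (bit 5 = 1)
position 11: 100 → 0  (bit 4 = 0)
position 2: 011 → 0  (bit 3 = 0)
position 10: 010 → 1  (bit 2 = 1)
position 1: 001 → 0  (bit 1 = 0)
position 0: 000 → 0  (bit 0 = 0)
bits b7..b0 = 01100100 = 100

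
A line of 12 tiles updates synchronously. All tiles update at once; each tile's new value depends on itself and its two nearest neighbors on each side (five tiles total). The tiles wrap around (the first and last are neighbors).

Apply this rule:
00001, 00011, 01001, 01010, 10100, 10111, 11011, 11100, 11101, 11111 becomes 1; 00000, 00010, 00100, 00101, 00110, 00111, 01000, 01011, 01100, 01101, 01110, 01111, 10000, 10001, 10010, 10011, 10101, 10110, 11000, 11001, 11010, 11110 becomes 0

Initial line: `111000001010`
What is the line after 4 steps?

000100100100

101000100100
011000010010
000001001001
000100100100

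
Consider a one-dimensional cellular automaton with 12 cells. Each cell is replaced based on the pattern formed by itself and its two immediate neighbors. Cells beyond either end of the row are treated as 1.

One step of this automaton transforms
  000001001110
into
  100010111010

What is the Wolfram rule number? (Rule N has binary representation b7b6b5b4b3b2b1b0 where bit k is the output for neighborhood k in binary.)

position 9: 111 → 0  (bit 7 = 0)
position 10: 110 → 1  (bit 6 = 1)
position 11: 101 → 0  (bit 5 = 0)
position 0: 100 → 1  (bit 4 = 1)
position 8: 011 → 1  (bit 3 = 1)
position 5: 010 → 0  (bit 2 = 0)
position 4: 001 → 1  (bit 1 = 1)
position 1: 000 → 0  (bit 0 = 0)
bits b7..b0 = 01011010 = 90

90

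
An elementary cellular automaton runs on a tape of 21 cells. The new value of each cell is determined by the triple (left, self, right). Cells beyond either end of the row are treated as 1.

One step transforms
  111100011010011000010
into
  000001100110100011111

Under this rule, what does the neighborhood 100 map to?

0

At position 4 the neighborhood is 100; the next row has 0 there.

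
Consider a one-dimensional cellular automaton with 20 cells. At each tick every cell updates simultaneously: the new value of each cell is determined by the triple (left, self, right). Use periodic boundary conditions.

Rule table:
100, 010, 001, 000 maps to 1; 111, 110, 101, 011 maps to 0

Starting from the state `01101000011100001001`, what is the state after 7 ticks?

00001111100011111111
11110000011100000000
00001111100011111111  (repeats tick 1; period 2)
tick 7: 00001111100011111111

00001111100011111111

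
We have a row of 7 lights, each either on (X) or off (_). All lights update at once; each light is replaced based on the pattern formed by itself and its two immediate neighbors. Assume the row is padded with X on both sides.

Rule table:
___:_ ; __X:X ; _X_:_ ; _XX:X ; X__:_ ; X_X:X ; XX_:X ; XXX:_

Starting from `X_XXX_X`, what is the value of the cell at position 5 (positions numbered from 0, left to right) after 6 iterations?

iteration 1: XXX_XXX
iteration 2: __XXX__
iteration 3: _XX_X_X
iteration 4: XXXX_XX
iteration 5: ___XXX_
iteration 6: __XX_XX
position 5 holds X

X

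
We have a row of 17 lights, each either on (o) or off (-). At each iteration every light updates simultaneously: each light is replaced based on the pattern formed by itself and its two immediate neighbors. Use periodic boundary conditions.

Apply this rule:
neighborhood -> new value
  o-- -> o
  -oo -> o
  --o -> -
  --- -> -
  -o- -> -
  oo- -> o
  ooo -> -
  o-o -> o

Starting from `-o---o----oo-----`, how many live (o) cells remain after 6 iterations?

iteration 1: --o---o---ooo----
iteration 2: ---o---o--o-oo---
iteration 3: ----o---o--oooo--
iteration 4: -----o---o-o--oo-
iteration 5: ------o---o-o-ooo
iteration 6: o------o---o-oo-o
count of o: 6

6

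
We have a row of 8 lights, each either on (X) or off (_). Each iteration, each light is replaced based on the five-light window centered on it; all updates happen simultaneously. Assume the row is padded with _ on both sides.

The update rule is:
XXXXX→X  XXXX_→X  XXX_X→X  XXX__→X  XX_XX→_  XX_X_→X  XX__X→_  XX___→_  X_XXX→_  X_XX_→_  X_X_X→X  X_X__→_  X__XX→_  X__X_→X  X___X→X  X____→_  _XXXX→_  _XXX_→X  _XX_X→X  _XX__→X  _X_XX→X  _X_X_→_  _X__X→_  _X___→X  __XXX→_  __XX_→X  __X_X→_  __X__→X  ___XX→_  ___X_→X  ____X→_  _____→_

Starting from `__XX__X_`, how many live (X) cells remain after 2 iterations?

4

__XX_XXX
__XX__XX
count of X: 4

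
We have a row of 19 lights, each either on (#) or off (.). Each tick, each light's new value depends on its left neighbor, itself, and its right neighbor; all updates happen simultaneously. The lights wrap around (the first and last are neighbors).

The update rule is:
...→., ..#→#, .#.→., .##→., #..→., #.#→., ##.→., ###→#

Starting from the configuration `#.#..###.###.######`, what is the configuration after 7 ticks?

tick 1: ....#.#...#...#####
tick 2: ...#.....#...#.###.
tick 3: ..#.....#...#...#..
tick 4: .#.....#...#...#...
tick 5: #.....#...#...#....
tick 6: .....#...#...#....#
tick 7: ....#...#...#....#.

....#...#...#....#.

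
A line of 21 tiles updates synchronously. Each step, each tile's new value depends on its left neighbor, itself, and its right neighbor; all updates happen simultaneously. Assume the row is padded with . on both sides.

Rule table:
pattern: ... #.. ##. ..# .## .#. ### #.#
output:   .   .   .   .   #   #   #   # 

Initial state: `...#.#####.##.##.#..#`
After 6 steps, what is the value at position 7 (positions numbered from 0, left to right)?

.

...######.##.##.##..#
...#####.##.##.##...#
...####.##.##.##....#
...###.##.##.##.....#
...##.##.##.##......#
...#.##.##.##.......#
position 7 holds .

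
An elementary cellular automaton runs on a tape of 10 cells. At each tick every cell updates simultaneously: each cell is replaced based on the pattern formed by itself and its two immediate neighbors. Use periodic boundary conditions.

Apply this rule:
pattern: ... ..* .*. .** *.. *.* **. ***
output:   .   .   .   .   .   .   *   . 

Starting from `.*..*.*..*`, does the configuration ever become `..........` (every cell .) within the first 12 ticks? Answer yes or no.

yes

tick 1: ..........
all cells are . at tick 1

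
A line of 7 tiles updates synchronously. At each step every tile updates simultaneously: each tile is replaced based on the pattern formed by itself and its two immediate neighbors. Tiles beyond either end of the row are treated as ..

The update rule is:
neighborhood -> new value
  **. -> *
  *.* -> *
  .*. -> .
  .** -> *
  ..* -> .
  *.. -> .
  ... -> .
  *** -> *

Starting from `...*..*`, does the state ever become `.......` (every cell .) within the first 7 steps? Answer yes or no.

yes

.......
all cells are . at step 1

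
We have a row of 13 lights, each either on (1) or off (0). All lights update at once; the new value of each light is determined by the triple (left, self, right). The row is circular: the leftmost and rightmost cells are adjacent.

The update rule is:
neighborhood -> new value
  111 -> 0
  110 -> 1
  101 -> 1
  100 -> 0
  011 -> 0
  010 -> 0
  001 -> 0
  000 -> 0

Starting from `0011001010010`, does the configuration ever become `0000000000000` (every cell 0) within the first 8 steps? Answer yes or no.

yes

0001000100000
0000000000000
all cells are 0 at step 2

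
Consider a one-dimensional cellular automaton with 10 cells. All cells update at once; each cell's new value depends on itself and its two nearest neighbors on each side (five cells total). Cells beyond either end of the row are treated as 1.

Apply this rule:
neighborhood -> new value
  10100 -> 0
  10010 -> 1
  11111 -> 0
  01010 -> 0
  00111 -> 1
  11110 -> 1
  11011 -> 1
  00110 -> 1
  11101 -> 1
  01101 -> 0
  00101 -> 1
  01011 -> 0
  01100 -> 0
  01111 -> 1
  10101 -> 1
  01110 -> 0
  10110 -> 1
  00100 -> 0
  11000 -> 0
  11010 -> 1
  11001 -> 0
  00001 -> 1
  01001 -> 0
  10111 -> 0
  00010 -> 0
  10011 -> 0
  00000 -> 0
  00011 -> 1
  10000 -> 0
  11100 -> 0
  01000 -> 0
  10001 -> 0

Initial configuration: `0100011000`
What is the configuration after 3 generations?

1000110001
0001100011
0011000111

0011000111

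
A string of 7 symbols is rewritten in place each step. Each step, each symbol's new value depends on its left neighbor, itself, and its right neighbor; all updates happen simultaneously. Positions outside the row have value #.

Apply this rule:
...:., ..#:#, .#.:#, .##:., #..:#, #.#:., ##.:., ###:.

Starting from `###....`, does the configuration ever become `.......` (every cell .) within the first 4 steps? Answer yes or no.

...#..#
#.####.
.......
all cells are . at step 3

yes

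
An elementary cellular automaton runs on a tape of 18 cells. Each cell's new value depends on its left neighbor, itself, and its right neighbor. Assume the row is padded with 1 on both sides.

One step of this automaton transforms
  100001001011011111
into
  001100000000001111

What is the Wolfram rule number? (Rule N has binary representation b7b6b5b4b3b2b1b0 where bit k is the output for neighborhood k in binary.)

129

position 14: 111 → 1  (bit 7 = 1)
position 0: 110 → 0  (bit 6 = 0)
position 9: 101 → 0  (bit 5 = 0)
position 1: 100 → 0  (bit 4 = 0)
position 10: 011 → 0  (bit 3 = 0)
position 5: 010 → 0  (bit 2 = 0)
position 4: 001 → 0  (bit 1 = 0)
position 2: 000 → 1  (bit 0 = 1)
bits b7..b0 = 10000001 = 129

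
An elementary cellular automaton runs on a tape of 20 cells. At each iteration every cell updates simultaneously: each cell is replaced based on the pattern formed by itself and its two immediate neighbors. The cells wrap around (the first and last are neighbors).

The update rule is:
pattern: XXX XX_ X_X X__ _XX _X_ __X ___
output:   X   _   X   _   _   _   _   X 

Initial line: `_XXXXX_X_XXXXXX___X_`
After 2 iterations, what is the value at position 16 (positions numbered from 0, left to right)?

_

__XXX_X_X_XXXX__X___
X__X_X_X_X_XX_____XX
position 16 holds _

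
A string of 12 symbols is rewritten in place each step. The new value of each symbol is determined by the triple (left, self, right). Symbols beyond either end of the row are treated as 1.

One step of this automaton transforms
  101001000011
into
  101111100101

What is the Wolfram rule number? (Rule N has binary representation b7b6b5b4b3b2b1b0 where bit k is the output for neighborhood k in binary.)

position 11: 111 → 1  (bit 7 = 1)
position 0: 110 → 1  (bit 6 = 1)
position 1: 101 → 0  (bit 5 = 0)
position 3: 100 → 1  (bit 4 = 1)
position 10: 011 → 0  (bit 3 = 0)
position 2: 010 → 1  (bit 2 = 1)
position 4: 001 → 1  (bit 1 = 1)
position 7: 000 → 0  (bit 0 = 0)
bits b7..b0 = 11010110 = 214

214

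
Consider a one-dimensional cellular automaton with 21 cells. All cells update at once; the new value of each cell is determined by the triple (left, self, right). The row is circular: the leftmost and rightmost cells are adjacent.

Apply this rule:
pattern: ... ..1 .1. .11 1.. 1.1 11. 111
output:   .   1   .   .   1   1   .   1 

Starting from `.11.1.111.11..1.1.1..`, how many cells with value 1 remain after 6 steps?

11

1..1.1.1.1..11.1.1.1.
.11.1.1.1.11..1.1.1.1
1..1.1.1.1..11.1.1.1.  (repeats step 1; period 2)
step 6: .11.1.1.1.11..1.1.1.1
count of 1: 11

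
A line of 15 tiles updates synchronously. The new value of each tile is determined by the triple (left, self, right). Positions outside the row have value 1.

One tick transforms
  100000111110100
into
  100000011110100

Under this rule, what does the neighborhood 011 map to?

0

At position 6 the neighborhood is 011; the next row has 0 there.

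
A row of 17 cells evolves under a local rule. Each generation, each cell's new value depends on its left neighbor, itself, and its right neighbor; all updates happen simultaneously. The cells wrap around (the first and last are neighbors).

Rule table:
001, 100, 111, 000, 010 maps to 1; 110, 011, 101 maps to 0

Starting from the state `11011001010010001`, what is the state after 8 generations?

01110110111011111

generation 1: 10000111011111110
generation 2: 11111010001111100
generation 3: 01110011110111011
generation 4: 00101101100010000
generation 5: 11100000011111111
generation 6: 11011111101111111
generation 7: 10001111000111111
generation 8: 01110110111011111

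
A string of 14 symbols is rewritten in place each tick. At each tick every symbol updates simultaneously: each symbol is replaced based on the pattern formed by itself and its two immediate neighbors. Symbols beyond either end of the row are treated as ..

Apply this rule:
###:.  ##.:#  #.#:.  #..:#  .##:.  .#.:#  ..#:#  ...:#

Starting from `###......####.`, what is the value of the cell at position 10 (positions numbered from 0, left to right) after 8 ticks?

#

..#######...##
##......####.#
.#######...#.#
#......#####.#
#######....#.#
......######.#
######.....#.#
.....#######.#
position 10 holds #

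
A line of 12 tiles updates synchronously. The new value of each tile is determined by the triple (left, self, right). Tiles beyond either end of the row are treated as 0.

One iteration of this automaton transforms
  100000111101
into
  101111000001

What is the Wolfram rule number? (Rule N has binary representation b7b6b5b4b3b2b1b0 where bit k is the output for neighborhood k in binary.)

7

position 7: 111 → 0  (bit 7 = 0)
position 9: 110 → 0  (bit 6 = 0)
position 10: 101 → 0  (bit 5 = 0)
position 1: 100 → 0  (bit 4 = 0)
position 6: 011 → 0  (bit 3 = 0)
position 0: 010 → 1  (bit 2 = 1)
position 5: 001 → 1  (bit 1 = 1)
position 2: 000 → 1  (bit 0 = 1)
bits b7..b0 = 00000111 = 7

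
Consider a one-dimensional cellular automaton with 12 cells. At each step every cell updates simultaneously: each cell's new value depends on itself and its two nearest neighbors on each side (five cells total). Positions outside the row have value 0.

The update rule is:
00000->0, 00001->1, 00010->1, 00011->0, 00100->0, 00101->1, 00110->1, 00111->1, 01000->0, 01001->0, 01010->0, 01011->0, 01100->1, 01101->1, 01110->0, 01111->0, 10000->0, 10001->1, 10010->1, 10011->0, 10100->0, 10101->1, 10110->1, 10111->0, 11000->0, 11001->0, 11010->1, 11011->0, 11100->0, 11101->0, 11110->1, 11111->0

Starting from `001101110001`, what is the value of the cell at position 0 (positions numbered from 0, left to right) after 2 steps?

step 1: 101100000110
step 2: 101100010110
position 0 holds 1

1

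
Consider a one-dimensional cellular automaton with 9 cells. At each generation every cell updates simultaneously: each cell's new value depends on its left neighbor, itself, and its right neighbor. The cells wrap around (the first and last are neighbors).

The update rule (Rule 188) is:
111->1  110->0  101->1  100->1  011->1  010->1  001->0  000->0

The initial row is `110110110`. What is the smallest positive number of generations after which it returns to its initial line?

101101101
011011011
110110110

3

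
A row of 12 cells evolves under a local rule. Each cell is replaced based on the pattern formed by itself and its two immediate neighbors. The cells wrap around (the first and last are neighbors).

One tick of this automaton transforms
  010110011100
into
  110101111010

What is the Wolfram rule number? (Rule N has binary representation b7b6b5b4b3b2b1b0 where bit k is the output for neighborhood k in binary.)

158

position 8: 111 → 1  (bit 7 = 1)
position 4: 110 → 0  (bit 6 = 0)
position 2: 101 → 0  (bit 5 = 0)
position 5: 100 → 1  (bit 4 = 1)
position 3: 011 → 1  (bit 3 = 1)
position 1: 010 → 1  (bit 2 = 1)
position 0: 001 → 1  (bit 1 = 1)
position 11: 000 → 0  (bit 0 = 0)
bits b7..b0 = 10011110 = 158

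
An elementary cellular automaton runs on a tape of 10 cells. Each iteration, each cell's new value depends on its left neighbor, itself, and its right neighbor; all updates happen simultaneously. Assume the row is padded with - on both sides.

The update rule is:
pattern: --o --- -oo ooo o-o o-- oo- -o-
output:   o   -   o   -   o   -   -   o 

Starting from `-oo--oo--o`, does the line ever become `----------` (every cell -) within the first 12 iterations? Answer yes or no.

no

iteration 1: oo--oo--oo
iteration 2: o--oo--oo-
iteration 3: o-oo--oo--
iteration 4: ooo--oo---
iteration 5: o---oo----
iteration 6: o--oo-----
iteration 7: o-oo------
iteration 8: ooo-------
iteration 9: o---------
iteration 10: o---------  (fixed point — unchanged through iteration 12)
iteration 12 is o---------, still not uniform -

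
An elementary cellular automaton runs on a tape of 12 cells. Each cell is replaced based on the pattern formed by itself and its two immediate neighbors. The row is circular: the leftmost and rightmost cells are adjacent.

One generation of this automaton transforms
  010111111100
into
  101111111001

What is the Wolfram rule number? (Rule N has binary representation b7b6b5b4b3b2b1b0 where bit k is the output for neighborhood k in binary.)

position 4: 111 → 1  (bit 7 = 1)
position 9: 110 → 0  (bit 6 = 0)
position 2: 101 → 1  (bit 5 = 1)
position 10: 100 → 0  (bit 4 = 0)
position 3: 011 → 1  (bit 3 = 1)
position 1: 010 → 0  (bit 2 = 0)
position 0: 001 → 1  (bit 1 = 1)
position 11: 000 → 1  (bit 0 = 1)
bits b7..b0 = 10101011 = 171

171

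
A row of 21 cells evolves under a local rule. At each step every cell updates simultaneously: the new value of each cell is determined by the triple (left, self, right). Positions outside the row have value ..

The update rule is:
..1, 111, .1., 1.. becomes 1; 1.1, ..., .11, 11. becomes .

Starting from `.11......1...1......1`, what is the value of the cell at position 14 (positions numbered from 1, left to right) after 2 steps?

step 1: 1..1....111.111....11
step 2: 11111..1.1...1.1..1..
position 14 holds 1

1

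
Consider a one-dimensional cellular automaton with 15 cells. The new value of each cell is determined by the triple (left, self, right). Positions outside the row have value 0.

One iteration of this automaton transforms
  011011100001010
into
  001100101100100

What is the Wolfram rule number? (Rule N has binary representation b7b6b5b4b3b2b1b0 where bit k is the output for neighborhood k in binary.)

position 5: 111 → 0  (bit 7 = 0)
position 2: 110 → 1  (bit 6 = 1)
position 3: 101 → 1  (bit 5 = 1)
position 7: 100 → 0  (bit 4 = 0)
position 1: 011 → 0  (bit 3 = 0)
position 11: 010 → 0  (bit 2 = 0)
position 0: 001 → 0  (bit 1 = 0)
position 8: 000 → 1  (bit 0 = 1)
bits b7..b0 = 01100001 = 97

97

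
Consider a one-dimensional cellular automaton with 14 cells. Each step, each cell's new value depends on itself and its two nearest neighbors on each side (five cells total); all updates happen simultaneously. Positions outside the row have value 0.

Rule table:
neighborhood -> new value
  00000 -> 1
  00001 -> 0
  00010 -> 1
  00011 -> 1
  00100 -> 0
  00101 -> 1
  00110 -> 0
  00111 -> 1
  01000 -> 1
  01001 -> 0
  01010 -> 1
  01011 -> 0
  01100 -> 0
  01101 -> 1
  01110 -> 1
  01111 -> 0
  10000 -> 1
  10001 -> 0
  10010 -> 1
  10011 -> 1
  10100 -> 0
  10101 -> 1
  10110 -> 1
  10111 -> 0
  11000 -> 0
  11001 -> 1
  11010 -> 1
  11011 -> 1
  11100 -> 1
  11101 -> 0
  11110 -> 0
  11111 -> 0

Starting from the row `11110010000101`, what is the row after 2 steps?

00111011110110

10011101101110
00111011110110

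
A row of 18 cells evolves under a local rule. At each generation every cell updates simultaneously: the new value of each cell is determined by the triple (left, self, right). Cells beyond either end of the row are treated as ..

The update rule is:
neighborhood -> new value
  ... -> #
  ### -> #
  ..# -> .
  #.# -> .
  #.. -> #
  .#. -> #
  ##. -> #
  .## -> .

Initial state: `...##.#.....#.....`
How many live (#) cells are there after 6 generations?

##..#.#####.######
.##.#..####..#####
..#.##..####..####
#.#..##..####..###
#.##..##..####..##
#..##..##..####..#
count of #: 10

10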